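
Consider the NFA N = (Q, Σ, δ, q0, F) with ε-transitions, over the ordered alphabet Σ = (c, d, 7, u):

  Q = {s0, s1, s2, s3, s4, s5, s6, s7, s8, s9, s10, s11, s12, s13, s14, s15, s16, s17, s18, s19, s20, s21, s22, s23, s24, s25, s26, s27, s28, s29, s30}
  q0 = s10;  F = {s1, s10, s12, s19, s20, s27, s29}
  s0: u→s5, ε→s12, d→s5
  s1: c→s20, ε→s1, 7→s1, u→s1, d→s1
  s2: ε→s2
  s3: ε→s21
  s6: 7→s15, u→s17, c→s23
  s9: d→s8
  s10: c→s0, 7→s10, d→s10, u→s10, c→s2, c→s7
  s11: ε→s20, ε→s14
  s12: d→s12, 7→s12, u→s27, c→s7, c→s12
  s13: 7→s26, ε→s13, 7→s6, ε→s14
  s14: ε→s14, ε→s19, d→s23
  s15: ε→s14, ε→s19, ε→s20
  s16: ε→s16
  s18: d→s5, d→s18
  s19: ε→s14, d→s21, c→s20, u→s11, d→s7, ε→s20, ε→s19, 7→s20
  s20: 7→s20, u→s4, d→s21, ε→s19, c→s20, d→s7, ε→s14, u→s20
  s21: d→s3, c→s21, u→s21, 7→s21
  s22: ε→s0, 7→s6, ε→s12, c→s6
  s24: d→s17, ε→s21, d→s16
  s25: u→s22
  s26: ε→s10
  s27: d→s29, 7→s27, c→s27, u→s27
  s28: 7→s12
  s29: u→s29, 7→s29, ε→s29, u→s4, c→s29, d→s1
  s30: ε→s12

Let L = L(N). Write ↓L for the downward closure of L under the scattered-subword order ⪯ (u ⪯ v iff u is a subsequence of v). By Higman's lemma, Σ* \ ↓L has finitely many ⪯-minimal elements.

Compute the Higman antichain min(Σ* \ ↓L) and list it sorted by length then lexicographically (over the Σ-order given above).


min(Σ*\↓L) = [cuddcd].

|Q|=31, |F|=7, |δ|=81 (25 ε).
min D↑ (7 st, q0=0, F={6}): 0:c→1,d→0,7→0,u→0 1:c→1,d→1,7→1,u→2 2:c→2,d→3,7→2,u→2 3:c→3,d→4,7→3,u→3 4:c→5,d→4,7→4,u→4 5:c→5,d→6,7→5,u→5 6:c→6,d→6,7→6,u→6.
'cuddcd': |S_i|=[17, 16, 13, 11, 10, 9, 4] end={s21,s23,s3,s7} — reject; 6/6 single-dels accept.
1 words, ⪯-incomp.


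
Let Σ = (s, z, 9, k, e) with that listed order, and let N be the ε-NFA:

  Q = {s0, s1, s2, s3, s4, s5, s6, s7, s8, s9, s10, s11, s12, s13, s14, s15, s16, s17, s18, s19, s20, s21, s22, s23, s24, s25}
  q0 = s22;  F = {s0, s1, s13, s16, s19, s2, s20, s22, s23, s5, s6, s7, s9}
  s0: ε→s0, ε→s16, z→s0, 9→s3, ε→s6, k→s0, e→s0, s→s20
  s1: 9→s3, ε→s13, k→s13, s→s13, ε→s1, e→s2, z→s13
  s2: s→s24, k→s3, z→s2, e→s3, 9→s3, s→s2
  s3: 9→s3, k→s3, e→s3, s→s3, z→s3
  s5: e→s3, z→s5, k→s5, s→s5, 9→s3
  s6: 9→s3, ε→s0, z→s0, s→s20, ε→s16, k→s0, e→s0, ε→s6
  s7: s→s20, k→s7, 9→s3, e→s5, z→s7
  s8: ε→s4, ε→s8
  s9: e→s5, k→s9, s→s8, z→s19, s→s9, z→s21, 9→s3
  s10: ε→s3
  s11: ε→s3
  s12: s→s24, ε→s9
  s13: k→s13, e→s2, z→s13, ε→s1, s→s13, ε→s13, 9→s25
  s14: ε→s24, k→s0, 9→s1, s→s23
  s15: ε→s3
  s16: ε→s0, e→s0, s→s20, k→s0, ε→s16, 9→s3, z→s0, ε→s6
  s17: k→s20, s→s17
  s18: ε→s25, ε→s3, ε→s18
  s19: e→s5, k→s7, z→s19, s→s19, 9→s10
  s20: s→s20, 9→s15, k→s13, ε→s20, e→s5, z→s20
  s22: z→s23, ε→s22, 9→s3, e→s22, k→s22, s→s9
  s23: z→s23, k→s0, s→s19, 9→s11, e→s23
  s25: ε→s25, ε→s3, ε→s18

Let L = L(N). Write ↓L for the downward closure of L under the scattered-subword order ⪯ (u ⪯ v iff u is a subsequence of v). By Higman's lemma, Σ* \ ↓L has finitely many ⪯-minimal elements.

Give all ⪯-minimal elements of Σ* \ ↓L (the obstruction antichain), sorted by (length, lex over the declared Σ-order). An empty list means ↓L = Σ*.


|Q|=26, |F|=13, |δ|=107 (28 ε).
min D↑ (11 st, q0=0, F={3}): 0:s→1,z→2,9→3,k→0,e→0 1:s→1,z→4,9→3,k→1,e→5 2:s→4,z→2,9→3,k→6,e→2 3:s→3,z→3,9→3,k→3,e→3 4:s→4,z→4,9→3,k→7,e→5 5:s→5,z→5,9→3,k→5,e→3 6:s→8,z→6,9→3,k→6,e→6 7:s→8,z→7,9→3,k→7,e→5 8:s→8,z→8,9→3,k→9,e→5 9:s→9,z→9,9→3,k→9,e→10 10:s→10,z→10,9→3,k→3,e→3 (ε-aug+det+¬).
'9': |S_i|=[23, 6] end={s10,s11,s15,s18,s25,s3} — reject; 1/1 del acc.
'see': run [23, 17, 4, 1] end={s3} — reject; 3/3 single-dels accept.
'zkskek': |S_i|=[23, 19, 14, 10, 8, 3, 1] end={s3} — reject; 6/6 del acc.
3 minimals (antichain).

min(Σ*\↓L) = [9, see, zkskek].


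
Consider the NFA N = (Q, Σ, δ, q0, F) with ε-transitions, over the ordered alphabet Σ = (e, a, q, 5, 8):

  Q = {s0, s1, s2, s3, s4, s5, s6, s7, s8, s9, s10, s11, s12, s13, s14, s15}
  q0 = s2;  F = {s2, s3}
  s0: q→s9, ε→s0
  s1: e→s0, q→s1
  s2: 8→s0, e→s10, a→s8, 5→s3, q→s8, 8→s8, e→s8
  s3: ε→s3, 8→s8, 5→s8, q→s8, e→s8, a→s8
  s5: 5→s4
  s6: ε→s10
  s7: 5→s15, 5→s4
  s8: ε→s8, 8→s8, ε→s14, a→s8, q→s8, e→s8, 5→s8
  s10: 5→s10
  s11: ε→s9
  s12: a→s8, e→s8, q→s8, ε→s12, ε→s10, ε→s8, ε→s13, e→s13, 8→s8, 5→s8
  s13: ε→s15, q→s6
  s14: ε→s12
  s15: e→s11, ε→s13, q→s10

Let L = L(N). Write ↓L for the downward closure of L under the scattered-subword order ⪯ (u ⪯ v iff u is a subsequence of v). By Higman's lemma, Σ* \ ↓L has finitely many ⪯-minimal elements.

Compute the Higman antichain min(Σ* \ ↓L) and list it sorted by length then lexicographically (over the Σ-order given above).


min(Σ*\↓L) = [e, a, q, 8, 55].

|Q|=16, |F|=2, |δ|=46 (13 ε).
min D↑ (3 st, q0=0, F={1}): 0:e→1,a→1,q→1,5→2,8→1 1:e→1,a→1,q→1,5→1,8→1 2:e→1,a→1,q→1,5→1,8→1 [Hopcroft].
'e': run [12, 9] end={s10,s11,s12,s13,s14,s15,s6,s8,s9} rej; 1/1 deletions ∈↓L.
'a': N↓-sim [12, 9] end={s10,s11,s12,s13,s14,s15,s6,s8,s9} — reject; 1/1 single-dels accept.
'q': |S_i|=[12, 9] end={s10,s11,s12,s13,s14,s15,s6,s8,s9} rej; 1/1 single-dels accept.
'8': run [12, 10] end={s0,s10,s11,s12,s13,s14,s15,s6,s8,s9} — reject; 1/1 del acc.
'55': N↓-sim [12, 10, 9] end={s10,s11,s12,s13,s14,s15,s6,s8,s9} rej; 2/2 deletions ∈↓L.
5 minimals (antichain).


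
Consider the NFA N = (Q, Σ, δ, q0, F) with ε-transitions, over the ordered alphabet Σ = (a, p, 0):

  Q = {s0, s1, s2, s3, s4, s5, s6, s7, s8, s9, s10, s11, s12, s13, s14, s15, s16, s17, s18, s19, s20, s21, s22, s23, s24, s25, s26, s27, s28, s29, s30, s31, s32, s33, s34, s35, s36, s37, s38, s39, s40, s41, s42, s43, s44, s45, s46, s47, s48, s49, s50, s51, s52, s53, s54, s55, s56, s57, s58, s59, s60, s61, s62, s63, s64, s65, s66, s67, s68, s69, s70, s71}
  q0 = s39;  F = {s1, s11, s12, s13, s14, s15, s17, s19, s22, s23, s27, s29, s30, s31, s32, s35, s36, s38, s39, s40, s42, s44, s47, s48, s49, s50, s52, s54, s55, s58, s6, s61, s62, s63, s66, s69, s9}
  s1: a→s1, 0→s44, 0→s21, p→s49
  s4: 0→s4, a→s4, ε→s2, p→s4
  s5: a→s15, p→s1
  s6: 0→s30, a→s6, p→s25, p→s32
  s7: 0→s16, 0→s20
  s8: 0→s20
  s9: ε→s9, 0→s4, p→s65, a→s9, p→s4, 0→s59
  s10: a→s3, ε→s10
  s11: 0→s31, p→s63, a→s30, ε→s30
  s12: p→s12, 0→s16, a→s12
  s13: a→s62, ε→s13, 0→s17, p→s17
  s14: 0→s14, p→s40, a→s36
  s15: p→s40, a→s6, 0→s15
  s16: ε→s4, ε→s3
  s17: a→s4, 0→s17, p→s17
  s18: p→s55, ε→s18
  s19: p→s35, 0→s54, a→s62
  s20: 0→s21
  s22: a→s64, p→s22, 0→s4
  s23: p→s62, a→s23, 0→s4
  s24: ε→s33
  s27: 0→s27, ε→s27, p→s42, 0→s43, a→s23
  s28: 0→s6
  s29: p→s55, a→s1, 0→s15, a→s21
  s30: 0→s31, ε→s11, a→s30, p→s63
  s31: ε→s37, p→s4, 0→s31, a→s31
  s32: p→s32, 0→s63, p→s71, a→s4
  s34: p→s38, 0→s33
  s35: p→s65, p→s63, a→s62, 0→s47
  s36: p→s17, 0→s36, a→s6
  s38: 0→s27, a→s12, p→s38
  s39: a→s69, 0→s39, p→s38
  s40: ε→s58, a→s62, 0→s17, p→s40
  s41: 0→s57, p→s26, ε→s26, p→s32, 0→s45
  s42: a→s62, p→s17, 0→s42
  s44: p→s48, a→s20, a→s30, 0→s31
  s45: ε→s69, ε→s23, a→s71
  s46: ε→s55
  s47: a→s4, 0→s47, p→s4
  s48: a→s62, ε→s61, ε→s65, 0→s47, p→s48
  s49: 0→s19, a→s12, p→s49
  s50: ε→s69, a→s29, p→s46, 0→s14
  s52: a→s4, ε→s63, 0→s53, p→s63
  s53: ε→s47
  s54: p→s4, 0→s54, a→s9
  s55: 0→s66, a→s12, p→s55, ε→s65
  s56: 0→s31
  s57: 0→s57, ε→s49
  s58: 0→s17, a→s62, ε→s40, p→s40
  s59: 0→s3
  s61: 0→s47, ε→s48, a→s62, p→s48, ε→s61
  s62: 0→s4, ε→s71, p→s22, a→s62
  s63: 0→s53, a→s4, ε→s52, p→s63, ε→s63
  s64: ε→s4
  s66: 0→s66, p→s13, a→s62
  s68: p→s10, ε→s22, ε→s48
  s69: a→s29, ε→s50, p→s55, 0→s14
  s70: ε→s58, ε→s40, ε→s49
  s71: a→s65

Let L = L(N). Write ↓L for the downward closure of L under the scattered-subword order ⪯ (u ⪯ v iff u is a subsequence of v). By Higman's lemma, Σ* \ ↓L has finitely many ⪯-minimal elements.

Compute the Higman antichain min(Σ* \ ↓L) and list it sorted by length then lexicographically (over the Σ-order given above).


Antichain: [pa0, a0apa, a0p0a, p0ppa, aaa00p].

|Q|=72, |F|=37, |δ|=181 (37 ε).
min D↑ (33 st, q0=0, F={13}): 0:a→1,p→2,0→0 1:a→3,p→4,0→5 2:a→6,p→2,0→7 3:a→8,p→4,0→9 4:a→6,p→4,0→10 5:a→11,p→12,0→5 6:a→6,p→6,0→13 7:a→14,p→15,0→7 8:a→8,p→16,0→17 9:a→18,p→12,0→9 10:a→19,p→20,0→10 11:a→18,p→21,0→11 12:a→19,p→12,0→21 13:a→13,p→13,0→13 14:a→14,p→19,0→13 15:a→19,p→21,0→15 16:a→6,p→16,0→22 17:a→23,p→24,0→25 18:a→18,p→26,0→23 19:a→19,p→27,0→13 20:a→19,p→21,0→21 21:a→13,p→21,0→21 22:a→19,p→28,0→29 23:a→23,p→30,0→25 24:a→19,p→24,0→31 25:a→25,p→13,0→25 26:a→13,p→26,0→30 27:a→13,p→27,0→13 28:a→19,p→30,0→31 29:a→32,p→13,0→29 30:a→13,p→30,0→31 31:a→13,p→13,0→31 32:a→32,p→13,0→13 (ε-aug+det+¬).
'pa0': |S_i|=[52, 36, 13, 5] end={s16,s2,s3,s4,s59} ∉↓L; 3/3 single-dels accept.
'a0apa': run [52, 47, 38, 25, 13, 4] end={s2,s4,s64,s65} ∉↓L; 5/5 del acc.
'a0p0a': |S_i|=[52, 47, 38, 20, 7, 2] end={s2,s4} ∉↓L; 5/5 deletions ∈↓L.
'p0ppa': N↓-sim [52, 36, 25, 15, 10, 3] end={s2,s4,s64} rej; 5/5 del acc.
'aaa00p': run [52, 47, 43, 34, 27, 12, 3] end={s2,s4,s65} rej; 6/6 del acc.
5 words, ⪯-incomp.


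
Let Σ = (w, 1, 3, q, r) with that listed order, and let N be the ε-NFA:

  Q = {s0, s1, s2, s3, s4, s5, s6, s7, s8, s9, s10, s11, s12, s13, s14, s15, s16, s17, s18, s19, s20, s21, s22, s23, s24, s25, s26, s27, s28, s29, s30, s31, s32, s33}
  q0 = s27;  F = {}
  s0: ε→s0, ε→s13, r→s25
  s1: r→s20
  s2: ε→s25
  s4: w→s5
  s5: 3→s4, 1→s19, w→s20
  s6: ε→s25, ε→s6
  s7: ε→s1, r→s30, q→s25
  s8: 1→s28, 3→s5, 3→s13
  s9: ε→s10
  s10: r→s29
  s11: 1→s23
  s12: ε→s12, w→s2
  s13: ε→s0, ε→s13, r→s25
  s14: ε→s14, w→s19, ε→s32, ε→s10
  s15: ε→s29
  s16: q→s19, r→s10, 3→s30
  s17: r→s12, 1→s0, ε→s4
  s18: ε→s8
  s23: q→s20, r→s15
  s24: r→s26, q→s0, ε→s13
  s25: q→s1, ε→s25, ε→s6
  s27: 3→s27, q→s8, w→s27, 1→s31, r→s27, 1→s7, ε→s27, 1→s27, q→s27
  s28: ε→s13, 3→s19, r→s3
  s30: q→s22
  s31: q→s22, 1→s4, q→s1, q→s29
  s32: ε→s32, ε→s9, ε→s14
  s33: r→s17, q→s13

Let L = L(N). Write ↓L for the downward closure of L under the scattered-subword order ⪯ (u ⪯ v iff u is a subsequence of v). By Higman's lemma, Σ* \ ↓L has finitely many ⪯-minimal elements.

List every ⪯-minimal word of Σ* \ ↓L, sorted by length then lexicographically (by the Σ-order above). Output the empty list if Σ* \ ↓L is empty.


Antichain: [ε].

|Q|=34, |F|=0, |δ|=67 (24 ε).
min D↑ (1 st, q0=0, F={0}): 0:w→0,1→0,3→0,q→0,r→0 (ε-aug+det+¬).
ε ∈ L(D↑) — L = ∅.


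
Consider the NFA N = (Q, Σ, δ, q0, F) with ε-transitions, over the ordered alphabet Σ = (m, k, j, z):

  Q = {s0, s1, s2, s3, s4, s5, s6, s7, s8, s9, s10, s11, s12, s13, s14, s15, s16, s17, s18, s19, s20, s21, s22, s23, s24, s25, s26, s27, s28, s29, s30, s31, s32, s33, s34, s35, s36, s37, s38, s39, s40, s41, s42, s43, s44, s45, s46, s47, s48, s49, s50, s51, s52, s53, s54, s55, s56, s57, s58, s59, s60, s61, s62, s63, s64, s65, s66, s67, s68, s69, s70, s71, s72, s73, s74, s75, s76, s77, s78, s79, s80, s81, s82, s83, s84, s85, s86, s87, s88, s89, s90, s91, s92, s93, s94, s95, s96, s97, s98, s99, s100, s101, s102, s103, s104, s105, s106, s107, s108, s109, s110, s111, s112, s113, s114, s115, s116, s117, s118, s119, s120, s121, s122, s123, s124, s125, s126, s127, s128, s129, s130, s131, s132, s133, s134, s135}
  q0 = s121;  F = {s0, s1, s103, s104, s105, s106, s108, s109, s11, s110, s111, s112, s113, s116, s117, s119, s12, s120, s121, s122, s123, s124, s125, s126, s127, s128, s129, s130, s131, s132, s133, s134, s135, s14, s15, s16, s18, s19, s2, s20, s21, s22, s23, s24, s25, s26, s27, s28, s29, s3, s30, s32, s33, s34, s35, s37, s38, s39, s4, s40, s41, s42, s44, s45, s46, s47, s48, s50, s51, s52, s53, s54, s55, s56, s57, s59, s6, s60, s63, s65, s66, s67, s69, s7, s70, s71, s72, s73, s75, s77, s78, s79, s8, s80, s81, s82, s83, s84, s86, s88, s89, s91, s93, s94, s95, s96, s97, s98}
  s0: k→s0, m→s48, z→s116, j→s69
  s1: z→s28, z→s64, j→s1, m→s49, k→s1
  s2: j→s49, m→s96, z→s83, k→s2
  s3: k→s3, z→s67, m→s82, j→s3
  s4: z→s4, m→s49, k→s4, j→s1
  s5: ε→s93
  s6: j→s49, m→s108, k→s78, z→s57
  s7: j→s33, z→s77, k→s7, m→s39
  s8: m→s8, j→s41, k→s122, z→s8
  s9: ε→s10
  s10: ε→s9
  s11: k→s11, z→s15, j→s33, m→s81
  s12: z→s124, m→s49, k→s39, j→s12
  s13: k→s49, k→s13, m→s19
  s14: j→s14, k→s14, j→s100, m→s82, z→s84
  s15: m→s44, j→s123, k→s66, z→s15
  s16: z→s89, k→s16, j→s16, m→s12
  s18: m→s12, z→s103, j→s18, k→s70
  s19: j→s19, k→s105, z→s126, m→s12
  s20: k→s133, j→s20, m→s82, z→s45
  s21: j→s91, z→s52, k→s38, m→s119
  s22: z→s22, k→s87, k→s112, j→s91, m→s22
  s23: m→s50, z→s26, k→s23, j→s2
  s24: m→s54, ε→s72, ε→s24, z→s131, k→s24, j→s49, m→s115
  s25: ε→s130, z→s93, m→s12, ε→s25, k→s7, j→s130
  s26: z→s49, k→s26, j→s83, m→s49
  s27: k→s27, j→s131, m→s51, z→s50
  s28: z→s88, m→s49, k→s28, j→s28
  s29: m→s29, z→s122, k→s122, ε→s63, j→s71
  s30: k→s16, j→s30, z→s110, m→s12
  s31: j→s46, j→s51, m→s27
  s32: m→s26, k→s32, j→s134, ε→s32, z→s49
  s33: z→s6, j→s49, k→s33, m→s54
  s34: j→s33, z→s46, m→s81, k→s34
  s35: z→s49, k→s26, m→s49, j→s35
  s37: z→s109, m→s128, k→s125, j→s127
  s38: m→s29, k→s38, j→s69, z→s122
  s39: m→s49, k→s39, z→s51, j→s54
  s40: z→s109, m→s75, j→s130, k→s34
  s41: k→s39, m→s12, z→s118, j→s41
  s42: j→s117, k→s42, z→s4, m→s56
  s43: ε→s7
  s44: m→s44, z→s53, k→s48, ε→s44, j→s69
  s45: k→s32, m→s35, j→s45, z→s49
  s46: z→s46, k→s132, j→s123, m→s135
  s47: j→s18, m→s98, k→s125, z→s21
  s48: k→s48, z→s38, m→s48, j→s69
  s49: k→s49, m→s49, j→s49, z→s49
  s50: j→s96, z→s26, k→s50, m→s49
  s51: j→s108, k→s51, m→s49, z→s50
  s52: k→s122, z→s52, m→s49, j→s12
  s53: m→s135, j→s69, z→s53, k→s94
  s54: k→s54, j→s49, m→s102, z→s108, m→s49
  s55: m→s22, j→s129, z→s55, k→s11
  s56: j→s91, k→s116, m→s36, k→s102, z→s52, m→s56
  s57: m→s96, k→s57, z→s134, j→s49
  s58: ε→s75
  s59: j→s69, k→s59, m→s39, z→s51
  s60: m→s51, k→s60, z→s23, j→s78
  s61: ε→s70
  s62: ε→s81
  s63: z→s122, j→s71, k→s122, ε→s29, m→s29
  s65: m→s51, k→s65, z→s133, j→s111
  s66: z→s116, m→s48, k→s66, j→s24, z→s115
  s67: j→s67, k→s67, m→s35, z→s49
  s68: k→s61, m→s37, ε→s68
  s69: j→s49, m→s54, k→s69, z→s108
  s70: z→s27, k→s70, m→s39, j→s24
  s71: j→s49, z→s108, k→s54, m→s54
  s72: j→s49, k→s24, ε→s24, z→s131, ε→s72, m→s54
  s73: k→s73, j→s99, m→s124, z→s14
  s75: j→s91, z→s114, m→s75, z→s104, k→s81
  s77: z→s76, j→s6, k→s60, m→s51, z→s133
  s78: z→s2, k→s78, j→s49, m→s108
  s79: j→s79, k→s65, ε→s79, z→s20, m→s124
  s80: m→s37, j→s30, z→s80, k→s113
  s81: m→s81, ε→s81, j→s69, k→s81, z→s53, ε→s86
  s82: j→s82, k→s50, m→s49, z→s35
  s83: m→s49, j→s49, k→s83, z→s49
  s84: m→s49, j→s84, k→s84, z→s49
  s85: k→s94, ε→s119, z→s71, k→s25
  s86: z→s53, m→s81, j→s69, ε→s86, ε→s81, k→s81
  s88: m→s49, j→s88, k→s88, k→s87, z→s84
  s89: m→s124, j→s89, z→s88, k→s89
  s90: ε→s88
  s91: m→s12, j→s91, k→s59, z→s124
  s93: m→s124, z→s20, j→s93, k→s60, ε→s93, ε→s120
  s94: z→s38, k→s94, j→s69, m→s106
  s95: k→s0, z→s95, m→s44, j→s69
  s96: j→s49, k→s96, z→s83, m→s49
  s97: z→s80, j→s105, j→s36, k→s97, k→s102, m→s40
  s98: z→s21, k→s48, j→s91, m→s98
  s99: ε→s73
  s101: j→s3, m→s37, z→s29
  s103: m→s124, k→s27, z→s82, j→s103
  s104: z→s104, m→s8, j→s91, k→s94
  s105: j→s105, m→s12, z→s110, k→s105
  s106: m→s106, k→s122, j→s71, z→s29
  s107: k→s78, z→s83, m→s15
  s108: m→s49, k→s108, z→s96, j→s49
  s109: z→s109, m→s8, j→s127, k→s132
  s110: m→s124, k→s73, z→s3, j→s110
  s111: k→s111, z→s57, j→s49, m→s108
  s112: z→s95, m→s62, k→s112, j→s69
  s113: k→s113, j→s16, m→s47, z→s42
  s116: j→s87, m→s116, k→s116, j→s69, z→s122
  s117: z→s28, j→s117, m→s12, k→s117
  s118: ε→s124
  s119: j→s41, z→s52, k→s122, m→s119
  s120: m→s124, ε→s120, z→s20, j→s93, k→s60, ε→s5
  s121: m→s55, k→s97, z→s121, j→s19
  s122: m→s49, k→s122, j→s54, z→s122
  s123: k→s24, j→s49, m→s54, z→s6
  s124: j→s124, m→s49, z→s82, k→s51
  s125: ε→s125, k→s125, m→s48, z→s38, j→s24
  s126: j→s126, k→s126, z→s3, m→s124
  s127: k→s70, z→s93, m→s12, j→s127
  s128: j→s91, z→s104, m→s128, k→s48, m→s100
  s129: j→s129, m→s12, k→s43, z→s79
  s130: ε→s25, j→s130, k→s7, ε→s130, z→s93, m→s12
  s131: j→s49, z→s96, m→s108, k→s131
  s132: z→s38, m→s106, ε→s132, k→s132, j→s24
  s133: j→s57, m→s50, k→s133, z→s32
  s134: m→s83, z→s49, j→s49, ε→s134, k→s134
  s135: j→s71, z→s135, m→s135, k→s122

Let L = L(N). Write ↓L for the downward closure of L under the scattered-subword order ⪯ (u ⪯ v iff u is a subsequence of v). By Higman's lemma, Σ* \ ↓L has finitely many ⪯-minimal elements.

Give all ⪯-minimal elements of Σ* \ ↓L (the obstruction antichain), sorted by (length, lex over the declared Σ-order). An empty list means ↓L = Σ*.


min(Σ*\↓L) = [jmm, mkjj, mmjzm, jzzzz, kmzmkm, kzkzzm].

|Q|=136, |F|=108, |δ|=504 (36 ε).
min D↑ (104 st, q0=0, F={27}): 0:m→1,k→2,j→3,z→0 1:m→4,k→5,j→6,z→1 2:m→7,k→2,j→8,z→9 3:m→10,k→8,j→3,z→11 4:m→4,k→12,j→13,z→4 5:m→14,k→5,j→15,z→16 6:m→10,k→17,j→6,z→18 7:m→19,k→20,j→21,z→22 8:m→10,k→8,j→8,z→23 9:m→24,k→25,j→26,z→9 10:m→27,k→28,j→10,z→29 11:m→29,k→11,j→11,z→30 12:m→14,k→12,j→31,z→32 13:m→10,k→33,j→13,z→29 14:m→14,k→14,j→31,z→34 15:m→35,k→15,j→27,z→36 16:m→37,k→38,j→39,z→16 17:m→28,k→17,j→15,z→40 18:m→29,k→41,j→18,z→42 19:m→19,k→14,j→13,z→43 20:m→14,k→20,j→15,z→44 21:m→10,k→17,j→21,z→45 22:m→46,k→47,j→48,z→22 23:m→29,k→49,j→23,z→30 24:m→50,k→51,j→48,z→22 25:m→52,k→25,j→53,z→54 26:m→10,k→53,j→26,z→23 27:m→27,k→27,j→27,z→27 28:m→27,k→28,j→35,z→55 29:m→27,k→55,j→29,z→56 30:m→56,k→30,j→30,z→57 31:m→35,k→31,j→27,z→58 32:m→37,k→59,j→31,z→32 33:m→28,k→33,j→31,z→55 34:m→60,k→61,j→31,z→34 35:m→27,k→35,j→27,z→58 36:m→58,k→62,j→27,z→63 37:m→37,k→64,j→31,z→34 38:m→64,k→38,j→65,z→66 39:m→35,k→65,j→27,z→36 40:m→55,k→67,j→36,z→68 41:m→55,k→41,j→69,z→68 42:m→56,k→68,j→42,z→70 43:m→46,k→61,j→13,z→43 44:m→60,k→47,j→39,z→44 45:m→29,k→67,j→45,z→42 46:m→46,k→71,j→72,z→46 47:m→73,k→47,j→65,z→74 48:m→10,k→75,j→48,z→45 49:m→29,k→49,j→49,z→76 50:m→50,k→64,j→13,z→43 51:m→64,k→51,j→65,z→74 52:m→77,k→51,j→78,z→79 53:m→10,k→53,j→53,z→80 54:m→81,k→54,j→82,z→83 55:m→27,k→55,j→58,z→84 56:m→27,k→84,j→56,z→85 57:m→85,k→57,j→57,z→27 58:m→27,k→58,j→27,z→86 59:m→64,k→59,j→31,z→66 60:m→60,k→71,j→87,z→60 61:m→73,k→61,j→31,z→74 62:m→58,k→62,j→27,z→88 63:m→86,k→63,j→27,z→89 64:m→64,k→64,j→31,z→74 65:m→35,k→65,j→27,z→90 66:m→66,k→66,j→31,z→71 67:m→55,k→67,j→62,z→91 68:m→84,k→68,j→63,z→92 69:m→58,k→69,j→27,z→63 70:m→85,k→92,j→70,z→27 71:m→27,k→71,j→35,z→71 72:m→10,k→28,j→72,z→29 73:m→73,k→71,j→87,z→93 74:m→93,k→74,j→31,z→71 75:m→28,k→75,j→65,z→94 76:m→56,k→76,j→76,z→95 77:m→77,k→64,j→13,z→79 78:m→10,k→75,j→78,z→96 79:m→97,k→74,j→13,z→98 80:m→29,k→80,j→80,z→99 81:m→81,k→66,j→13,z→98 82:m→10,k→82,j→82,z→100 83:m→27,k→83,j→101,z→83 84:m→27,k→84,j→86,z→102 85:m→27,k→102,j→85,z→27 86:m→27,k→86,j→27,z→103 87:m→35,k→35,j→27,z→58 88:m→86,k→88,j→27,z→103 89:m→103,k→89,j→27,z→27 90:m→58,k→90,j→27,z→86 91:m→84,k→91,j→88,z→102 92:m→102,k→92,j→89,z→27 93:m→93,k→71,j→87,z→71 94:m→55,k→94,j→90,z→84 95:m→27,k→95,j→95,z→27 96:m→29,k→94,j→96,z→56 97:m→97,k→71,j→72,z→98 98:m→27,k→71,j→10,z→98 99:m→27,k→99,j→99,z→95 100:m→27,k→100,j→100,z→99 101:m→27,k→101,j→101,z→100 102:m→27,k→102,j→103,z→27 103:m→27,k→103,j→27,z→27.
'jmm': run [122, 76, 15, 2] end={s102,s49} ∉↓L; 3/3 deletions ∈↓L.
'mkjj': |S_i|=[122, 98, 61, 21, 1] end={s49} ∉↓L; 4/4 single-dels accept.
'mmjzm': |S_i|=[122, 98, 52, 21, 11, 1] end={s49} — reject; 5/5 deletions ∈↓L.
'jzzzz': run [122, 76, 47, 23, 9, 1] end={s49} rej; 5/5 single-dels accept.
'kmzmkm': |S_i|=[122, 116, 85, 62, 26, 11, 2] end={s102,s49} — reject; 6/6 del acc.
'kzkzzm': run [122, 116, 98, 73, 51, 24, 2] end={s102,s49} ∉↓L; 6/6 del acc.
6 words, ⪯-incomp.


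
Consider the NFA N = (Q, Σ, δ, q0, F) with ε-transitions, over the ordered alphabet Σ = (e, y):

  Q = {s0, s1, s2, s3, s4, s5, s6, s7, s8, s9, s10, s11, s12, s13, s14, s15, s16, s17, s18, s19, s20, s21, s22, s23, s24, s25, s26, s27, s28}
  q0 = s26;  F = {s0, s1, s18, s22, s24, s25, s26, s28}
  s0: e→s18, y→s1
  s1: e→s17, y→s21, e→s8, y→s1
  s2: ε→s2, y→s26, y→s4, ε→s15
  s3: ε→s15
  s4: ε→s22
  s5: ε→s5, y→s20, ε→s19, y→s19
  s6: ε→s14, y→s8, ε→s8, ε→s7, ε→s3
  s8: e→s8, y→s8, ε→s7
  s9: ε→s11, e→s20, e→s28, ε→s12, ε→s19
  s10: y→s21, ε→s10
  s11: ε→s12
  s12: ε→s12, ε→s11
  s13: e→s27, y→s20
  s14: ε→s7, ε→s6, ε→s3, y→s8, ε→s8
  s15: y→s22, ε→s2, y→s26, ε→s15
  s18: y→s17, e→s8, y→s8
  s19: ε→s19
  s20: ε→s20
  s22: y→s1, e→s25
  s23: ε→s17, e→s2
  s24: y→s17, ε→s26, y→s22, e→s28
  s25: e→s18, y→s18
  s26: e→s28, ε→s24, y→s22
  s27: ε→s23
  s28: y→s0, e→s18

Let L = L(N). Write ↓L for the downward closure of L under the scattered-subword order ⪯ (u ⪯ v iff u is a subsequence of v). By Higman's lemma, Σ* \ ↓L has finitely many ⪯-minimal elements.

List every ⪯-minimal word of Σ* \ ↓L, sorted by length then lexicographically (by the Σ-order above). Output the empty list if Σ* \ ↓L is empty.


Antichain: [eee, eey, yye, yeyy].

|Q|=29, |F|=8, |δ|=66 (30 ε).
min D↑ (8 st, q0=0, F={7}): 0:e→1,y→2 1:e→3,y→4 2:e→5,y→6 3:e→7,y→7 4:e→3,y→6 5:e→3,y→3 6:e→7,y→6 7:e→7,y→7.
'eee': |S_i|=[12, 9, 4, 2] end={s7,s8} ∉↓L; 3/3 deletions ∈↓L.
'eey': N↓-sim [12, 9, 4, 3] end={s17,s7,s8} ∉↓L; 3/3 deletions ∈↓L.
'yye': run [12, 9, 6, 3] end={s17,s7,s8} — reject; 3/3 single-dels accept.
'yeyy': |S_i|=[12, 9, 5, 4, 3] end={s17,s7,s8} ∉↓L; 4/4 del acc.
4 minimals (antichain).


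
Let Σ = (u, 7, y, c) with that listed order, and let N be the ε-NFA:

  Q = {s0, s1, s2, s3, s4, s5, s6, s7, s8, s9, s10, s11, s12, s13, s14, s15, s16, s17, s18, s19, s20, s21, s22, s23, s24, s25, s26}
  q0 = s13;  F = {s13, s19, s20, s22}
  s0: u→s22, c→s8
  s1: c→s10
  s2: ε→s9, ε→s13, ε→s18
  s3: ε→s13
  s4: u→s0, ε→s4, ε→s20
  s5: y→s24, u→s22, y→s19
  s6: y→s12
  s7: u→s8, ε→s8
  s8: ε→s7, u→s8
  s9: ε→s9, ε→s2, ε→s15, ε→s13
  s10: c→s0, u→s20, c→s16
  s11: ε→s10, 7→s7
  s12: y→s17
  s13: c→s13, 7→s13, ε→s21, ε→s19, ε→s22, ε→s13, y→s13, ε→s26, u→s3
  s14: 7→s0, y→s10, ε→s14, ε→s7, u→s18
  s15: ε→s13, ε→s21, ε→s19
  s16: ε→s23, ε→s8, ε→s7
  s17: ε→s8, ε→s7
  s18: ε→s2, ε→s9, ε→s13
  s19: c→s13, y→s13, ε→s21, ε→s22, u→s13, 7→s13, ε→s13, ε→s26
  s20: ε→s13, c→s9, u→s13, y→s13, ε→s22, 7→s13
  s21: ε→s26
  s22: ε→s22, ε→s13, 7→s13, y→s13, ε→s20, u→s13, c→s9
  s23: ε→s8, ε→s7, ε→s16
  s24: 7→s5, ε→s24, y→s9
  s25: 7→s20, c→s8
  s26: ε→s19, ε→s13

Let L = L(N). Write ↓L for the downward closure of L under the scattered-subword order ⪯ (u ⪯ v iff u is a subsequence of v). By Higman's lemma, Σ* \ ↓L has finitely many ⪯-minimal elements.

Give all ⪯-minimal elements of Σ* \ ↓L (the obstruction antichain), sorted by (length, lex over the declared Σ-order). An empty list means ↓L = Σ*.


min(Σ*\↓L) = [].

|Q|=27, |F|=4, |δ|=85 (47 ε).
min D↑ (1 st, q0=0, F={}): 0:u→0,7→0,y→0,c→0.
L(D↑) = ∅ ⇒ ↓L = Σ*.


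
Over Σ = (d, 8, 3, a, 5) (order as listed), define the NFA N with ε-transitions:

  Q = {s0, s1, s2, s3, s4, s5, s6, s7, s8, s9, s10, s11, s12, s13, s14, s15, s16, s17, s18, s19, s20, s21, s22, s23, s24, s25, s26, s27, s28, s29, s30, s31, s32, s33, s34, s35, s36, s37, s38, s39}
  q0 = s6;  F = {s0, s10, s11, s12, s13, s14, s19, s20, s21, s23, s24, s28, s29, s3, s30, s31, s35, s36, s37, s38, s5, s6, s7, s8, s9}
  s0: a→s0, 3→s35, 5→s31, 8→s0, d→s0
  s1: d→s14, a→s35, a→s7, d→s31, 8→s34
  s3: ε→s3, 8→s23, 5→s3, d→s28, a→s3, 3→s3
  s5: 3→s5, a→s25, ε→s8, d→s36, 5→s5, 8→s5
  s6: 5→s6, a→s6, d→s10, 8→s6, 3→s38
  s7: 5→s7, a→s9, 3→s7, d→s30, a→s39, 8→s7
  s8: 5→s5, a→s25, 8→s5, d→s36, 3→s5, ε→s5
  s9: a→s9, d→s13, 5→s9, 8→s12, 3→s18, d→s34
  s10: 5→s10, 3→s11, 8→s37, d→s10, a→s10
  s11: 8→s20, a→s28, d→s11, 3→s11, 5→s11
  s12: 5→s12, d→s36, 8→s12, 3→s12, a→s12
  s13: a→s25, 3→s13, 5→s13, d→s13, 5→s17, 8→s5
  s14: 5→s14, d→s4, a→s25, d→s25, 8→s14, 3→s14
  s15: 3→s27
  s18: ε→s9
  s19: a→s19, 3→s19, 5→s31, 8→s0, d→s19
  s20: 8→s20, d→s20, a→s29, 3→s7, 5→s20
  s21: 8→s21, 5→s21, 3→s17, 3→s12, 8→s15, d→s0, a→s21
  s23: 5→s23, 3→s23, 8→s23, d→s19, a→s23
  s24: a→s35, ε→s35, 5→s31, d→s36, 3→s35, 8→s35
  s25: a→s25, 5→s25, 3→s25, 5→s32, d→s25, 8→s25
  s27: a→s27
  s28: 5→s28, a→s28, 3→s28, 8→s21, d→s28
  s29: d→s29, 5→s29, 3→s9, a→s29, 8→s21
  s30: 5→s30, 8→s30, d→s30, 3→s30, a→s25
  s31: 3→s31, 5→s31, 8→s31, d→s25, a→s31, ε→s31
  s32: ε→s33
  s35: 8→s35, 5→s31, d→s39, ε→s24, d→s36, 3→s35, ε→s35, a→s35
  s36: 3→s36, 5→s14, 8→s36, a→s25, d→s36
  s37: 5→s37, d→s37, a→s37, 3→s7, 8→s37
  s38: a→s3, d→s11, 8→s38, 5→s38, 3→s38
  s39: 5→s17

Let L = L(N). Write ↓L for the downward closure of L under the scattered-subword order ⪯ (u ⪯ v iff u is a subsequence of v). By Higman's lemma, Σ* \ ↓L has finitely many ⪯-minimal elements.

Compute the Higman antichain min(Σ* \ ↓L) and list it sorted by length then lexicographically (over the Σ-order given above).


min(Σ*\↓L) = [d83da, 3a8d5d].

|Q|=40, |F|=25, |δ|=155 (9 ε).
min D↑ (24 st, q0=0, F={15}): 0:d→1,8→0,3→2,a→0,5→0 1:d→1,8→3,3→4,a→1,5→1 2:d→4,8→2,3→2,a→5,5→2 3:d→3,8→3,3→6,a→3,5→3 4:d→4,8→7,3→4,a→8,5→4 5:d→8,8→9,3→5,a→5,5→5 6:d→10,8→6,3→6,a→11,5→6 7:d→7,8→7,3→6,a→12,5→7 8:d→8,8→13,3→8,a→8,5→8 9:d→14,8→9,3→9,a→9,5→9 10:d→10,8→10,3→10,a→15,5→10 11:d→16,8→17,3→11,a→11,5→11 12:d→12,8→13,3→11,a→12,5→12 13:d→18,8→13,3→17,a→13,5→13 14:d→14,8→18,3→14,a→14,5→19 15:d→15,8→15,3→15,a→15,5→15 16:d→16,8→20,3→16,a→15,5→16 17:d→21,8→17,3→17,a→17,5→17 18:d→18,8→18,3→22,a→18,5→19 19:d→15,8→19,3→19,a→19,5→19 20:d→21,8→20,3→20,a→15,5→20 21:d→21,8→21,3→21,a→15,5→23 22:d→21,8→22,3→22,a→22,5→19 23:d→15,8→23,3→23,a→15,5→23 [Hopcroft].
'd83da': run [35, 31, 27, 21, 13, 3] end={s25,s32,s33} — reject; 5/5 single-dels accept.
'3a8d5d': |S_i|=[35, 32, 27, 20, 13, 7, 4] end={s25,s32,s33,s4} — reject; 6/6 single-dels accept.
2 words, ⪯-incomp.


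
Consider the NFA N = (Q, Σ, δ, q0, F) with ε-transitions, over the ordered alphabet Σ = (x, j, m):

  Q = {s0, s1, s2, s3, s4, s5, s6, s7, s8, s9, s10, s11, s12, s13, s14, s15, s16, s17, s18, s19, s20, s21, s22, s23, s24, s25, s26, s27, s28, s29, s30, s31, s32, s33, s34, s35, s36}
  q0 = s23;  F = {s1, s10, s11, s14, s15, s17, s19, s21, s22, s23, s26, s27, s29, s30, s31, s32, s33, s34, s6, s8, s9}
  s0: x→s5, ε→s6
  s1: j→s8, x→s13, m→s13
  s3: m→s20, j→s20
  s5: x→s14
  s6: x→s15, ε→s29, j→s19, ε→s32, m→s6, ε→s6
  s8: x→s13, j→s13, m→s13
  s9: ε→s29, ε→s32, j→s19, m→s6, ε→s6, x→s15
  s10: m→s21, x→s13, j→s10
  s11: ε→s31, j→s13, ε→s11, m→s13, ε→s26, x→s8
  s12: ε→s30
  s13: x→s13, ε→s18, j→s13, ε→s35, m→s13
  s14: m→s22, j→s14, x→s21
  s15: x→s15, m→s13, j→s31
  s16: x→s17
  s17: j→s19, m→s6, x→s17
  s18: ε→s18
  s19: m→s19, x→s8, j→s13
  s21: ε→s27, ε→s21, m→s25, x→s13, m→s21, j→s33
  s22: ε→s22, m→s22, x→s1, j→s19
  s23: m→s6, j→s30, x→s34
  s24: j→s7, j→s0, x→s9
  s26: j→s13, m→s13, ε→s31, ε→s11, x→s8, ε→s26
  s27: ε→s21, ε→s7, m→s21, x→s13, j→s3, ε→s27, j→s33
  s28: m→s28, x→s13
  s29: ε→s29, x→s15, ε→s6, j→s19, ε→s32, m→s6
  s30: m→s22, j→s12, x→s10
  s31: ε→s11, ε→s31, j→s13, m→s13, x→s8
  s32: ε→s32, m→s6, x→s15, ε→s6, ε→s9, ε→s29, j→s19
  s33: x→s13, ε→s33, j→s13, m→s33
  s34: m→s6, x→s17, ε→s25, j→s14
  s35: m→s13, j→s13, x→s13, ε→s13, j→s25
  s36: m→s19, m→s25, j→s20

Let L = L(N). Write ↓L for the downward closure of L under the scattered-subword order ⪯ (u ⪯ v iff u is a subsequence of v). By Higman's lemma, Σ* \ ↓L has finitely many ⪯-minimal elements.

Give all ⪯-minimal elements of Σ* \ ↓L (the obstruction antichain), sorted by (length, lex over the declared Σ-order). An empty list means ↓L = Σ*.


min(Σ*\↓L) = [jxx, mxm, mjj, xxjj, xxjxm].

|Q|=37, |F|=21, |δ|=120 (35 ε).
min D↑ (16 st, q0=0, F={11}): 0:x→1,j→2,m→3 1:x→4,j→5,m→3 2:x→6,j→2,m→7 3:x→8,j→9,m→3 4:x→4,j→9,m→3 5:x→10,j→5,m→7 6:x→11,j→6,m→10 7:x→12,j→9,m→7 8:x→8,j→13,m→11 9:x→14,j→11,m→9 10:x→11,j→15,m→10 11:x→11,j→11,m→11 12:x→11,j→14,m→11 13:x→14,j→11,m→11 14:x→11,j→11,m→11 15:x→11,j→11,m→15.
'jxx': run [29, 21, 13, 4] end={s13,s18,s25,s35} — reject; 3/3 single-dels accept.
'mxm': |S_i|=[29, 22, 10, 4] end={s13,s18,s25,s35} rej; 3/3 single-dels accept.
'mjj': N↓-sim [29, 22, 12, 5] end={s13,s18,s20,s25,s35} ∉↓L; 3/3 deletions ∈↓L.
'xxjj': |S_i|=[29, 26, 22, 12, 5] end={s13,s18,s20,s25,s35} rej; 4/4 deletions ∈↓L.
'xxjxm': N↓-sim [29, 26, 22, 12, 5, 4] end={s13,s18,s25,s35} — reject; 5/5 del acc.
5 obstructions.


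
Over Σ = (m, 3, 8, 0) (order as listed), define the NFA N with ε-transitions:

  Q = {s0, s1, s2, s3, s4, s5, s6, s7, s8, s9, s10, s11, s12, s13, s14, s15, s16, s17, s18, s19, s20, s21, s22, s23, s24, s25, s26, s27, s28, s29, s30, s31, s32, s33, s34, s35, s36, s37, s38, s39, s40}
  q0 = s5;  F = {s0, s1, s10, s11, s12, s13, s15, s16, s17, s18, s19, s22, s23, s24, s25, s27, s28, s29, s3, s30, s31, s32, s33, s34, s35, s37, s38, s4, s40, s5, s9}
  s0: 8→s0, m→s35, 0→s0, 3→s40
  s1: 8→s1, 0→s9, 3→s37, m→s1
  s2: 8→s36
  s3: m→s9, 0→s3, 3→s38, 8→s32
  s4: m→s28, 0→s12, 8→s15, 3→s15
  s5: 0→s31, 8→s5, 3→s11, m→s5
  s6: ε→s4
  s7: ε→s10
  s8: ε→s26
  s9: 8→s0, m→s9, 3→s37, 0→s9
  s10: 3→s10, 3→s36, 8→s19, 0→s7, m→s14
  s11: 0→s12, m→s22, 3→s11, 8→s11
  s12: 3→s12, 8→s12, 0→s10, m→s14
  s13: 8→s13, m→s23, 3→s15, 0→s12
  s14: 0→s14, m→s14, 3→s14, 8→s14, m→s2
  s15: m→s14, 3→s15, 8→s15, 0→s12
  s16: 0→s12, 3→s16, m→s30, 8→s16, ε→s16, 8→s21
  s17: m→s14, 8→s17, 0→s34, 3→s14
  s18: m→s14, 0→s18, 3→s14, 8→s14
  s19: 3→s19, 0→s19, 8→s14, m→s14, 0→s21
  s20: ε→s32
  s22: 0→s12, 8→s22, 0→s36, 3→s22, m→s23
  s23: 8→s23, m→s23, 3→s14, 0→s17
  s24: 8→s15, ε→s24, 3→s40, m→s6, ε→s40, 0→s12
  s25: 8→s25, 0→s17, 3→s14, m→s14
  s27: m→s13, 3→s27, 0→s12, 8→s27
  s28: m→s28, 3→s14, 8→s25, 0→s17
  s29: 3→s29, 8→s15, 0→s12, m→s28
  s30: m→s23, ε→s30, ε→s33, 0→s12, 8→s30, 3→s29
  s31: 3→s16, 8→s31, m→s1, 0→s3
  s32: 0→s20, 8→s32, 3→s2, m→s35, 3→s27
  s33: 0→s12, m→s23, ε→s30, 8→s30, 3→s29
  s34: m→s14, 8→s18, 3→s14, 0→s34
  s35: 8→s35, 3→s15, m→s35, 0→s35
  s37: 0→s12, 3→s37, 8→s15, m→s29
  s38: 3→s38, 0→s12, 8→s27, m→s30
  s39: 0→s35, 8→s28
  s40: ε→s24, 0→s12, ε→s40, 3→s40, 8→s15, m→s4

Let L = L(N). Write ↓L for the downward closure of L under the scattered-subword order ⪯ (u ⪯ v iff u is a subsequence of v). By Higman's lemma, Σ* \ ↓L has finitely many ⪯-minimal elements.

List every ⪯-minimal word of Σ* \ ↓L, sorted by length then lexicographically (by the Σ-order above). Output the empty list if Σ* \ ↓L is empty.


|Q|=41, |F|=31, |δ|=149 (12 ε).
min D↑ (30 st, q0=0, F={9}): 0:m→0,3→1,8→0,0→2 1:m→3,3→1,8→1,0→4 2:m→5,3→6,8→2,0→7 3:m→8,3→3,8→3,0→4 4:m→9,3→4,8→4,0→10 5:m→5,3→11,8→5,0→12 6:m→13,3→6,8→6,0→4 7:m→12,3→14,8→15,0→7 8:m→8,3→9,8→8,0→16 9:m→9,3→9,8→9,0→9 10:m→9,3→10,8→17,0→10 11:m→18,3→11,8→19,0→4 12:m→12,3→11,8→20,0→12 13:m→8,3→18,8→13,0→4 14:m→13,3→14,8→21,0→4 15:m→22,3→21,8→15,0→15 16:m→9,3→9,8→16,0→23 17:m→9,3→17,8→9,0→17 18:m→24,3→18,8→19,0→4 19:m→9,3→19,8→19,0→4 20:m→22,3→25,8→20,0→20 21:m→26,3→21,8→21,0→4 22:m→22,3→19,8→22,0→22 23:m→9,3→9,8→27,0→23 24:m→24,3→9,8→28,0→16 25:m→29,3→25,8→19,0→4 26:m→8,3→19,8→26,0→4 27:m→9,3→9,8→9,0→27 28:m→9,3→9,8→28,0→16 29:m→24,3→19,8→19,0→4.
'30m': |S_i|=[38, 29, 11, 3] end={s14,s2,s36} rej; 3/3 del acc.
'3mm3': run [38, 29, 22, 9, 3] end={s14,s2,s36} — reject; 4/4 del acc.
'30088': N↓-sim [38, 29, 11, 9, 6, 3] end={s14,s2,s36} rej; 5/5 deletions ∈↓L.
'0m38m': |S_i|=[38, 35, 28, 20, 13, 3] end={s14,s2,s36} — reject; 5/5 deletions ∈↓L.
'008m3m': run [38, 35, 32, 28, 19, 9, 3] end={s14,s2,s36} rej; 6/6 del acc.
5 words, ⪯-incomp.

min(Σ*\↓L) = [30m, 3mm3, 30088, 0m38m, 008m3m].


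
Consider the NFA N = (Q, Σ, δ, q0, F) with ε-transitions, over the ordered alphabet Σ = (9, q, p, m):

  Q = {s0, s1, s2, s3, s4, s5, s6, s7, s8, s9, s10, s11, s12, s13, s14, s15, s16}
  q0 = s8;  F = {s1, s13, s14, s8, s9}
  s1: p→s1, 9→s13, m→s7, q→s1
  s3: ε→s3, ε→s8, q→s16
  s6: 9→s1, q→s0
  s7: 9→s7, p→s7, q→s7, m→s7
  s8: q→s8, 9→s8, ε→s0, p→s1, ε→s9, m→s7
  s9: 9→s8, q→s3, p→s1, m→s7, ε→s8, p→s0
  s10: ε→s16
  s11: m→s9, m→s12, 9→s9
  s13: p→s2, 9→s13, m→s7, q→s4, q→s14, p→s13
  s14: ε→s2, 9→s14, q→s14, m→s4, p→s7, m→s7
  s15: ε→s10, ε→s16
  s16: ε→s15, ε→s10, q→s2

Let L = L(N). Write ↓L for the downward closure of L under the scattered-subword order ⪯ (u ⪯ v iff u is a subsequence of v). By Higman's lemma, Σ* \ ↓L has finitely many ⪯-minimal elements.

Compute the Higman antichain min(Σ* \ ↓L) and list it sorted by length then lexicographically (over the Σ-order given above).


A = [m, p9qp].

|Q|=17, |F|=5, |δ|=46 (11 ε).
min D↑ (5 st, q0=0, F={2}): 0:9→0,q→0,p→1,m→2 1:9→3,q→1,p→1,m→2 2:9→2,q→2,p→2,m→2 3:9→3,q→4,p→3,m→2 4:9→4,q→4,p→2,m→2 (ε-aug+det+¬).
'm': |S_i|=[13, 2] end={s4,s7} ∉↓L; 1/1 deletions ∈↓L.
'p9qp': N↓-sim [13, 7, 5, 4, 1] end={s7} — reject; 4/4 single-dels accept.
2 obstructions.


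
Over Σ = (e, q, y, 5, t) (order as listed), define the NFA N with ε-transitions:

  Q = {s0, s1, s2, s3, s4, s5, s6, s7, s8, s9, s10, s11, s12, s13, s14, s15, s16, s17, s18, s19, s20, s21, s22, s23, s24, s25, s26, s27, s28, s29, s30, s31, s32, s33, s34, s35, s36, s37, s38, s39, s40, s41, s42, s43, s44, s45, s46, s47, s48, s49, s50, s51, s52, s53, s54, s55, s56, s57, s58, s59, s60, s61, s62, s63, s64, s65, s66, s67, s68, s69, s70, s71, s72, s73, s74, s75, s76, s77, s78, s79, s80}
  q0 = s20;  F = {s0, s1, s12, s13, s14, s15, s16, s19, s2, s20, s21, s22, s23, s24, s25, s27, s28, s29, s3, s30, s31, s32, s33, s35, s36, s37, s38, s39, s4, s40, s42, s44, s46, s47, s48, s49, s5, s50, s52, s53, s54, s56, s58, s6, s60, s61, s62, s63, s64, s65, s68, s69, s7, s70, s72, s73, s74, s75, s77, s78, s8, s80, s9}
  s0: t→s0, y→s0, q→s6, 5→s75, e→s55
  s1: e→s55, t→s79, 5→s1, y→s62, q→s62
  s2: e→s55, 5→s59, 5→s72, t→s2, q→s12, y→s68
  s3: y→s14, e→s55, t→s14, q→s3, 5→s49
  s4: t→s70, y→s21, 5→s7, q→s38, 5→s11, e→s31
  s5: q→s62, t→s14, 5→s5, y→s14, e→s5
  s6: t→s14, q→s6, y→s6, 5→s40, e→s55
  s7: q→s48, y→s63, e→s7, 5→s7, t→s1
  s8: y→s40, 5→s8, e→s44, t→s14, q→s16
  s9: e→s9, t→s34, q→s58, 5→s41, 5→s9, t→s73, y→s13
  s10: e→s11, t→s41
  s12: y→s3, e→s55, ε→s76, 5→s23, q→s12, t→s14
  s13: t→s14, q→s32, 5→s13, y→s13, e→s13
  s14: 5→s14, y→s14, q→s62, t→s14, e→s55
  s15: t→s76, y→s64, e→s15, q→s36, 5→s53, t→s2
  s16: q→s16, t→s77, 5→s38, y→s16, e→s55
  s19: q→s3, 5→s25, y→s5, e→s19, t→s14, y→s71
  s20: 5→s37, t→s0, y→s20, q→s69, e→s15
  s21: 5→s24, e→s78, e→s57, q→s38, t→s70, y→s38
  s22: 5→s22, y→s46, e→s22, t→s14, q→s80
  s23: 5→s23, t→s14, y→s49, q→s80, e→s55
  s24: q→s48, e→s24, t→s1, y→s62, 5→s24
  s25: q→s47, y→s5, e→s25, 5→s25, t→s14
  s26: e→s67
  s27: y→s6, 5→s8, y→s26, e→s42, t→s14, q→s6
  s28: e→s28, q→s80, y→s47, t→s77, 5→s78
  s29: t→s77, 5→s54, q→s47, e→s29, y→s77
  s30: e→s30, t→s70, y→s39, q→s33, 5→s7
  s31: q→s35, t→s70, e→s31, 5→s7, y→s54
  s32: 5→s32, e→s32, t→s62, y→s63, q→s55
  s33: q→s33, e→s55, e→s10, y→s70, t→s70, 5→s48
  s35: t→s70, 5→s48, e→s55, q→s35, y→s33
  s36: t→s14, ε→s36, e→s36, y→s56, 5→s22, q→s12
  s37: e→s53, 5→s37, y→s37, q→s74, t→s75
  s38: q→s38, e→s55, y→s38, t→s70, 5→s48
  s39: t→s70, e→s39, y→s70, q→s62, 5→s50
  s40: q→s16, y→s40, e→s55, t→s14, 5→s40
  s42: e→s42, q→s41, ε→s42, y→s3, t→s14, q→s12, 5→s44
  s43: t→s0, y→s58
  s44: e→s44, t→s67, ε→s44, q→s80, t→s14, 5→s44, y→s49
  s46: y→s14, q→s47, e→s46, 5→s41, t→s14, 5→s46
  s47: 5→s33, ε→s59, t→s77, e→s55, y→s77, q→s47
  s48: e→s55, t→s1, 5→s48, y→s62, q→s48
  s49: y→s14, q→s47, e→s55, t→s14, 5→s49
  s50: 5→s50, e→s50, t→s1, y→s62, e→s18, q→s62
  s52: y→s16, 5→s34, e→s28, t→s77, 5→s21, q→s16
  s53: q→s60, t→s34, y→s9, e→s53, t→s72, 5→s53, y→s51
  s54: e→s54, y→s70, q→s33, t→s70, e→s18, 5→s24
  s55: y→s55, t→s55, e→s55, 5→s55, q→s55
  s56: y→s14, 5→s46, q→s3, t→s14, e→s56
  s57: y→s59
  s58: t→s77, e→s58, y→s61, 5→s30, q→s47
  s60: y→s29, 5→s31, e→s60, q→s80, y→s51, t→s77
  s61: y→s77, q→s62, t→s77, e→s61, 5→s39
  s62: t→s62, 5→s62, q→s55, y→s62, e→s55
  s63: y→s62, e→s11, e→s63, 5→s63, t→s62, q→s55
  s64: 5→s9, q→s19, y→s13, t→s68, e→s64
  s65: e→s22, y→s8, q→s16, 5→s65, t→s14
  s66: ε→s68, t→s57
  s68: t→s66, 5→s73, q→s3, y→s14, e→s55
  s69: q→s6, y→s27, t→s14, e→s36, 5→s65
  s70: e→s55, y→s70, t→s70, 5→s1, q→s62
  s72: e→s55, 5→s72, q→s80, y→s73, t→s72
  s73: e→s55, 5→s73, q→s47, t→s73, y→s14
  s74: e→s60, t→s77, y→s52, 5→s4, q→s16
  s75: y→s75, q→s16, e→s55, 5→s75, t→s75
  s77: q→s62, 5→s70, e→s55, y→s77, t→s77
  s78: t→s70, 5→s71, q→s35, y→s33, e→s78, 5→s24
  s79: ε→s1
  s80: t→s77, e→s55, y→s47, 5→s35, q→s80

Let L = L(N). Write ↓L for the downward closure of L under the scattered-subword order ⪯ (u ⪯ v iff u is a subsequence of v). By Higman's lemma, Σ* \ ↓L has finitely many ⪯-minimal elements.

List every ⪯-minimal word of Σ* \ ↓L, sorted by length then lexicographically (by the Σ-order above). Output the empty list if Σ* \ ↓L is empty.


|Q|=81, |F|=63, |δ|=354 (7 ε).
min D↑ (64 st, q0=0, F={15}): 0:e→1,q→2,y→0,5→3,t→4 1:e→1,q→5,y→6,5→7,t→8 2:e→5,q→9,y→10,5→11,t→12 3:e→7,q→13,y→3,5→3,t→14 4:e→15,q→9,y→4,5→14,t→4 5:e→5,q→16,y→17,5→18,t→12 6:e→6,q→19,y→20,5→21,t→22 7:e→7,q→23,y→21,5→7,t→24 8:e→15,q→16,y→22,5→24,t→8 9:e→15,q→9,y→9,5→25,t→12 10:e→26,q→9,y→9,5→27,t→12 11:e→18,q→28,y→27,5→11,t→12 12:e→15,q→29,y→12,5→12,t→12 13:e→23,q→28,y→30,5→31,t→32 14:e→15,q→28,y→14,5→14,t→14 15:e→15,q→15,y→15,5→15,t→15 16:e→15,q→16,y→33,5→34,t→12 17:e→17,q→33,y→12,5→35,t→12 18:e→18,q→36,y→35,5→18,t→12 19:e→19,q→33,y→37,5→38,t→12 20:e→20,q→39,y→20,5→20,t→12 21:e→21,q→40,y→20,5→21,t→41 22:e→15,q→33,y→12,5→41,t→22 23:e→23,q→36,y→42,5→43,t→32 24:e→15,q→36,y→41,5→24,t→24 25:e→15,q→28,y→25,5→25,t→12 26:e→26,q→16,y→33,5→44,t→12 27:e→44,q→28,y→25,5→27,t→12 28:e→15,q→28,y→28,5→45,t→32 29:e→15,q→15,y→29,5→29,t→29 30:e→46,q→28,y→28,5→47,t→32 31:e→43,q→45,y→47,5→48,t→49 32:e→15,q→29,y→32,5→49,t→32 33:e→15,q→33,y→12,5→50,t→12 34:e→15,q→36,y→50,5→34,t→12 35:e→35,q→51,y→12,5→35,t→12 36:e→15,q→36,y→51,5→52,t→32 37:e→37,q→29,y→12,5→37,t→12 38:e→38,q→51,y→37,5→38,t→12 39:e→39,q→15,y→53,5→39,t→29 40:e→40,q→51,y→54,5→55,t→32 41:e→15,q→51,y→12,5→41,t→41 42:e→42,q→51,y→32,5→56,t→32 43:e→43,q→52,y→56,5→48,t→49 44:e→44,q→36,y→50,5→44,t→12 45:e→15,q→45,y→45,5→57,t→49 46:e→46,q→36,y→51,5→58,t→32 47:e→58,q→45,y→45,5→59,t→49 48:e→48,q→57,y→53,5→48,t→60 49:e→15,q→29,y→49,5→60,t→49 50:e→15,q→51,y→12,5→50,t→12 51:e→15,q→51,y→32,5→61,t→32 52:e→15,q→52,y→61,5→57,t→49 53:e→53,q→15,y→29,5→53,t→29 54:e→54,q→29,y→32,5→62,t→32 55:e→55,q→61,y→62,5→48,t→49 56:e→56,q→61,y→49,5→59,t→49 57:e→15,q→57,y→29,5→57,t→60 58:e→58,q→52,y→61,5→59,t→49 59:e→59,q→57,y→29,5→59,t→60 60:e→15,q→29,y→29,5→60,t→60 61:e→15,q→61,y→49,5→57,t→49 62:e→62,q→29,y→49,5→63,t→49 63:e→63,q→29,y→29,5→63,t→60 (ε-aug+det+¬).
'te': N↓-sim [78, 35, 4] end={s10,s11,s41,s55} — reject; 2/2 deletions ∈↓L.
'qqe': N↓-sim [78, 64, 25, 4] end={s10,s11,s41,s55} rej; 3/3 deletions ∈↓L.
'qyye': |S_i|=[78, 64, 50, 22, 5] end={s10,s11,s41,s55,s67} ∉↓L; 4/4 deletions ∈↓L.
'qtqq': run [78, 64, 9, 2, 1] end={s55} — reject; 4/4 del acc.
'eyyqq': N↓-sim [78, 61, 43, 18, 5, 1] end={s55} — reject; 5/5 deletions ∈↓L.
'5q55yq': run [78, 60, 41, 29, 13, 4, 1] end={s55} rej; 6/6 deletions ∈↓L.
6 minimals (antichain).

A = [te, qqe, qyye, qtqq, eyyqq, 5q55yq].
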